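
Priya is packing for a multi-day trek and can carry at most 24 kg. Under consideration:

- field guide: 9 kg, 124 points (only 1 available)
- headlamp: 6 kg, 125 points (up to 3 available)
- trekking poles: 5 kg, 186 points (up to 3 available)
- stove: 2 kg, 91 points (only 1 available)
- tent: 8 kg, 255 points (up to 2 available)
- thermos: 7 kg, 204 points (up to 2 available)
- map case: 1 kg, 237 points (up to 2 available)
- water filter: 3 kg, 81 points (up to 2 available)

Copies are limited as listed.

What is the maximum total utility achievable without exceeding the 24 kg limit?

1236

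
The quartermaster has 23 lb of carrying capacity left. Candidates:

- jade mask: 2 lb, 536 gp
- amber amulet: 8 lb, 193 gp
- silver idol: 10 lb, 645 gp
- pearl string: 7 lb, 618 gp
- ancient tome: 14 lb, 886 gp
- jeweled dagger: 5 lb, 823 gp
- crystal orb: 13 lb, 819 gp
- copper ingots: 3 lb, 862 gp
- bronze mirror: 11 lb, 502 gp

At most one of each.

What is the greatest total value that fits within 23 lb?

3040

By value per lb: copper ingots 287.33, jade mask 268.00, jeweled dagger 164.60 lead.
Greedy by ratio would take jade mask + pearl string + jeweled dagger + copper ingots: 17 lb used, total 2839.
Dropping pearl string frees 7 lb; slotting in crystal orb (13 lb) lifts the total to 3040 at 23 lb.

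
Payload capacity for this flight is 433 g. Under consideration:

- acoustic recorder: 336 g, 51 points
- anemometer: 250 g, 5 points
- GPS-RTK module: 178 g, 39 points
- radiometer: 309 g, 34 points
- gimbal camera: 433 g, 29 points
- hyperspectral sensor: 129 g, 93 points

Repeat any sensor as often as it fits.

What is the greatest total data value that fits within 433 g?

3×hyperspectral sensor uses 387 of the 433 g and totals 279.
The spare 46 g is too small for any remaining sensor, and no exchange beats 279.

279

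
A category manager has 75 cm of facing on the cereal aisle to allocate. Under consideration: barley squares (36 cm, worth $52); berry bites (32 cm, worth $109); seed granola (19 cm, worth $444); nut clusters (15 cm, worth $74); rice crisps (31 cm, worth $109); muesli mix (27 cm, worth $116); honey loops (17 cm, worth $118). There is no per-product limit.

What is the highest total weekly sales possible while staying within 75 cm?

1450

The ratio ordering already packs tightly: 3×seed granola + honey loops, 74 cm, 1450.
The spare 1 cm is too small for any remaining product, and no exchange beats 1450.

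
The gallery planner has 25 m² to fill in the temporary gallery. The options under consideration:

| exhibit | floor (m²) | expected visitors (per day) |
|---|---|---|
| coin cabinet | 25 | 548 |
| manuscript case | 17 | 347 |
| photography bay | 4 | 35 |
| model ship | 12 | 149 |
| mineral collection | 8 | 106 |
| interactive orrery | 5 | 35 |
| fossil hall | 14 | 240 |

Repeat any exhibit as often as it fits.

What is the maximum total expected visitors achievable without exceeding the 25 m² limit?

548

Density check — coin cabinet 21.92, manuscript case 20.41, fossil hall 17.14, mineral collection 13.25 are the best per m².
Coin cabinet uses 25 of the 25 m² and totals 548.
No other feasible combination exceeds 548.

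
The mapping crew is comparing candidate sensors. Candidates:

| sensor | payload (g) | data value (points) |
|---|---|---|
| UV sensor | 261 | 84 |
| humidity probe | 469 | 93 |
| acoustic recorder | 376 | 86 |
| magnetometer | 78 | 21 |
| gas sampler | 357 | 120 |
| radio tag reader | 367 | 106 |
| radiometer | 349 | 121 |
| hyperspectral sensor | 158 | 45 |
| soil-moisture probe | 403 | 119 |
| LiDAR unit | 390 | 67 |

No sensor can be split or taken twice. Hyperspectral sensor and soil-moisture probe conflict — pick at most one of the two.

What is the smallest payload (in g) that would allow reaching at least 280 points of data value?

Minimise g subject to total data value ≥ 280.
gas sampler + radiometer + hyperspectral sensor reaches 286 using 864 g.
Any bundle with less than 864 g falls short of 280.

864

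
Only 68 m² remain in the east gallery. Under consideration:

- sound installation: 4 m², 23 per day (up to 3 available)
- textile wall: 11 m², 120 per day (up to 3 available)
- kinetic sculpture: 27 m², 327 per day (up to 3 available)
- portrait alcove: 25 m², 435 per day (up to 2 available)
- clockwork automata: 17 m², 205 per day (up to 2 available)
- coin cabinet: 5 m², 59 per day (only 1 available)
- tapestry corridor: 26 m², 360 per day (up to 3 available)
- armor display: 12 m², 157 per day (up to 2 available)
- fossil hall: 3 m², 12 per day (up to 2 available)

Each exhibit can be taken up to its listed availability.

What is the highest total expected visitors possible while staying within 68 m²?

1086

The ratio ordering already packs tightly: 2×portrait alcove + coin cabinet + armor display, 67 m², 1086.
Nothing else within 68 m² beats 1086.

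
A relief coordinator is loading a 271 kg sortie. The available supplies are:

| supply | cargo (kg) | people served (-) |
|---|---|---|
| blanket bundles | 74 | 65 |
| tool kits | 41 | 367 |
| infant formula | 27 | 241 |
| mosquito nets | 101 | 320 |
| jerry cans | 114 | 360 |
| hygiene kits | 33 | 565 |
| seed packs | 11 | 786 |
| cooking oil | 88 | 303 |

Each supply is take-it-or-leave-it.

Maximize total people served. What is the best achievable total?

2319

Density check — seed packs 71.45, hygiene kits 17.12, tool kits 8.95, infant formula 8.93 are the best per kg.
The ratio heuristic lands on tool kits + infant formula + hygiene kits + seed packs + cooking oil (2262) but leaves 71 kg idle.
The 88 kg tied up in cooking oil is better spent on jerry cans — total rises to 2319 (226 kg).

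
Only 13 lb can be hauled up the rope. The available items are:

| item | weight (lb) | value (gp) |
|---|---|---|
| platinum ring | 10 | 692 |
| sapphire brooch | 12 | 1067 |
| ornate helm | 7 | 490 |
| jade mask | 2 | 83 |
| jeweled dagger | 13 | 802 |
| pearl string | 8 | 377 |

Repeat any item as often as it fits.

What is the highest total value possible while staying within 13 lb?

The ratio ordering already packs tightly: sapphire brooch, 12 lb, 1067.
No other feasible combination exceeds 1067.

1067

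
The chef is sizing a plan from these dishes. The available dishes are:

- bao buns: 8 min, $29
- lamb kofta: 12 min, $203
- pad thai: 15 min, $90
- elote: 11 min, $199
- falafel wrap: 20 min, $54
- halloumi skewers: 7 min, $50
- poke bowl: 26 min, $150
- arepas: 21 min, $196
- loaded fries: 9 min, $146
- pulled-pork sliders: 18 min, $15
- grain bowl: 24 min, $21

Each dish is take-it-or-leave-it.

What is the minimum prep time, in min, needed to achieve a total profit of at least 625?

Need the lightest bundle worth ≥ 625.
lamb kofta + pad thai + elote + loaded fries reaches 638 using 47 min.
No combination under 47 min hits 625.

47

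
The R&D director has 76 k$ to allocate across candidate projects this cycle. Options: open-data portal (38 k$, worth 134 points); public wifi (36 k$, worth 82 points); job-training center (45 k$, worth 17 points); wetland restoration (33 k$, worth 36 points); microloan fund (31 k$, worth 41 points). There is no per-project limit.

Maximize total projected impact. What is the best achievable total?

Taking 2×open-data portal: 76 k$ used, 268 in projected impact.

268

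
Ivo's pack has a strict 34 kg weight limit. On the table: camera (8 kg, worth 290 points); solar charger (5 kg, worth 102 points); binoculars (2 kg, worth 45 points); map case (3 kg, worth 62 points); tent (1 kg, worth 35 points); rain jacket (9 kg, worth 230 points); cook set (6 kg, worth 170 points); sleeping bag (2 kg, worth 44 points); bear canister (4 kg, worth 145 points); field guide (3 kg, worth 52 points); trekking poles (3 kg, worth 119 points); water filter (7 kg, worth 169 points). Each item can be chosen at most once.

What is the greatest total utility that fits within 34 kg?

1051

By utility per kg: trekking poles 39.67, camera 36.25, bear canister 36.25 lead.
Taking the top-ratio items first gives camera + binoculars + tent + rain jacket + cook set + bear canister + trekking poles for 1034 (33 kg).
The 2 kg tied up in binoculars is better spent on map case — total rises to 1051 (34 kg).
Every other selection either busts 34 kg or fails to beat 1051.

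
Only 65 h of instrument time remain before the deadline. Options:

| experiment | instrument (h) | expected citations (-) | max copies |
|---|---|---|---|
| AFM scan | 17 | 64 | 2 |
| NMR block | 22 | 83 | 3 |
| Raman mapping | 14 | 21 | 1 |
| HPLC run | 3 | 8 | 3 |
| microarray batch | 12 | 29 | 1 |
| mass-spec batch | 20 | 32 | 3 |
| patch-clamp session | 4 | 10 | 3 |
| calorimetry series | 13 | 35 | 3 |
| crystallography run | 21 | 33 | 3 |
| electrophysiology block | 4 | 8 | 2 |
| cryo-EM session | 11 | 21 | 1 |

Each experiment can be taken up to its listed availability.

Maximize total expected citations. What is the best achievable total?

240

Taking the top-ratio experiments first gives AFM scan + 2×NMR block + HPLC run for 238 (64 h).
The 3 h tied up in HPLC run is better spent on patch-clamp session — total rises to 240 (65 h).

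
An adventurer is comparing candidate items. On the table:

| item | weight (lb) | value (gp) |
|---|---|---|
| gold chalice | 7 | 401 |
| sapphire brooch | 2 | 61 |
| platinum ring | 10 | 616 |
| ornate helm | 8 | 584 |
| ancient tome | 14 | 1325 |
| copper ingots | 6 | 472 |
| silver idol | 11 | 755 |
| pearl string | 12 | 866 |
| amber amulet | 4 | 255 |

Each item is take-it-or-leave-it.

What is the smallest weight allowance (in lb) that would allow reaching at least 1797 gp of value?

Minimise lb subject to total value ≥ 1797.
ancient tome + copper ingots reaches 1797 using 20 lb.
Any bundle with less than 20 lb falls short of 1797.

20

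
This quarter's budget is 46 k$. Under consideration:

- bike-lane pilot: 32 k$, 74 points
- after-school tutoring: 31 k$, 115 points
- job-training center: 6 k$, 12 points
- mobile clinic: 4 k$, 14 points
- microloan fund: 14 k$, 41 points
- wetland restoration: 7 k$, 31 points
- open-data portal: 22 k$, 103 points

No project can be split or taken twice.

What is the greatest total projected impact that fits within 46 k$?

The ratio heuristic lands on job-training center + mobile clinic + wetland restoration + open-data portal (160) but leaves 7 k$ idle.
Replace job-training center and mobile clinic with microloan fund: the trade gains 15 net, giving 175 at 43 k$.
The closest alternative, job-training center + mobile clinic + microloan fund + open-data portal, reaches only 170.

175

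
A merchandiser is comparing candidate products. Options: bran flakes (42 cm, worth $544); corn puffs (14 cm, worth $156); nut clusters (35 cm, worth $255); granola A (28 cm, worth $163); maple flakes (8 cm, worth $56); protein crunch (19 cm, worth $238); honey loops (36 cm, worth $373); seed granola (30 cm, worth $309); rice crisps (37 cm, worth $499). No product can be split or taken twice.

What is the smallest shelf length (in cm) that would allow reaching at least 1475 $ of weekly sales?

Minimise cm subject to total weekly sales ≥ 1475.
Taking bran flakes + corn puffs + maple flakes + protein crunch + rice crisps gives 1493 (≥ 1475) for 120 cm.
Any bundle with less than 120 cm falls short of 1475.

120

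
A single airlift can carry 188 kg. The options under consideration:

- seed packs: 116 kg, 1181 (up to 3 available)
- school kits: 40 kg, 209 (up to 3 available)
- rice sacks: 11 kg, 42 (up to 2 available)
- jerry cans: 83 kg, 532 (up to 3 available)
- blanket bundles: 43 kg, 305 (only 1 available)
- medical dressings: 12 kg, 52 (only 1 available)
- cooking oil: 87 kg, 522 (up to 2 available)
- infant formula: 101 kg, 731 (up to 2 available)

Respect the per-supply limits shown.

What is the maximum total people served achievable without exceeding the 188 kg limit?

1580

By people served per kg: seed packs 10.18, infant formula 7.24, blanket bundles 7.09, jerry cans 6.41 lead.
Taking seed packs + rice sacks + blanket bundles + medical dressings: 182 kg used, 1580 in people served.
The spare 6 kg is too small for any remaining supply, and no exchange beats 1580.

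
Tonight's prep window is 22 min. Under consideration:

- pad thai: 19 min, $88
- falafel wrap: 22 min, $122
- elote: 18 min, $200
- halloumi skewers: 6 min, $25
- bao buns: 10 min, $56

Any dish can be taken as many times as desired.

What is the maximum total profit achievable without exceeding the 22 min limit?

200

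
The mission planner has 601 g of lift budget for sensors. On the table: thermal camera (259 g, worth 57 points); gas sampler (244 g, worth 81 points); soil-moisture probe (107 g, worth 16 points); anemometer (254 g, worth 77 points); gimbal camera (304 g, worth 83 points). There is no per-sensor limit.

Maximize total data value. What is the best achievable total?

Taking 2×gas sampler + soil-moisture probe: 595 g used, 178 in data value.

178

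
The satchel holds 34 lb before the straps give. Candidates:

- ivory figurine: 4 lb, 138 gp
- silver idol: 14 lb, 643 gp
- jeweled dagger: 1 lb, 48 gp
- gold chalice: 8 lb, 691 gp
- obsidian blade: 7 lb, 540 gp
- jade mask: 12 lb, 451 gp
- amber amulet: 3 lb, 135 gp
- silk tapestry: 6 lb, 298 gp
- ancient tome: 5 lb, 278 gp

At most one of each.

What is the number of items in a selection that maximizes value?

4

The maximum value within 34 lb is 2152.
silver idol + gold chalice + obsidian blade + ancient tome hits 2152 at 34 lb.
All optima have 4 items.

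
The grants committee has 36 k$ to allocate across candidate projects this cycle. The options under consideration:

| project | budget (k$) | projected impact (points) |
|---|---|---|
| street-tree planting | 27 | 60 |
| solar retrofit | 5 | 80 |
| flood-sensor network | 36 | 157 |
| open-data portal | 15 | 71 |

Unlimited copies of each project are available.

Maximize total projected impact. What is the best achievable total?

Ranking by ratio (projected impact/k$): solar retrofit 16.00, open-data portal 4.73, flood-sensor network 4.36, street-tree planting 2.22.
Best packing: 7×solar retrofit — 35 k$, 560 total.
Nothing else within 36 k$ beats 560.

560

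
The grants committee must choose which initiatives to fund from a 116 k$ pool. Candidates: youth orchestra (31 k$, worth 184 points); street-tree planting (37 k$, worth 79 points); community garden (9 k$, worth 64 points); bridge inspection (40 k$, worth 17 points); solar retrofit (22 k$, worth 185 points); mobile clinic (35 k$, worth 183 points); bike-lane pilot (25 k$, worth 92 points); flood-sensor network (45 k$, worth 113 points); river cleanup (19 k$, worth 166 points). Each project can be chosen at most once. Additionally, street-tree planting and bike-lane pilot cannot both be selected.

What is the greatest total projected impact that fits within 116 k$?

Taking youth orchestra + community garden + solar retrofit + mobile clinic + river cleanup: 116 k$ used, 782 in projected impact.
No other feasible combination exceeds 782.

782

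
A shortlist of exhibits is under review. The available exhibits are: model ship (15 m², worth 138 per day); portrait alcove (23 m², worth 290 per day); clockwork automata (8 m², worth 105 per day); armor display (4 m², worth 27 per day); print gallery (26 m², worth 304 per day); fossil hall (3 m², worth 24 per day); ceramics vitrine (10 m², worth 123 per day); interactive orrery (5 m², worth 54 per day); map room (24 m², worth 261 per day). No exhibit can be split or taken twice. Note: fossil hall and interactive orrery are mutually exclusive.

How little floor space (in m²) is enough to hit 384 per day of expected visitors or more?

Minimise m² subject to total expected visitors ≥ 384.
Taking portrait alcove + clockwork automata gives 395 (≥ 384) for 31 m².
No combination under 31 m² hits 384.

31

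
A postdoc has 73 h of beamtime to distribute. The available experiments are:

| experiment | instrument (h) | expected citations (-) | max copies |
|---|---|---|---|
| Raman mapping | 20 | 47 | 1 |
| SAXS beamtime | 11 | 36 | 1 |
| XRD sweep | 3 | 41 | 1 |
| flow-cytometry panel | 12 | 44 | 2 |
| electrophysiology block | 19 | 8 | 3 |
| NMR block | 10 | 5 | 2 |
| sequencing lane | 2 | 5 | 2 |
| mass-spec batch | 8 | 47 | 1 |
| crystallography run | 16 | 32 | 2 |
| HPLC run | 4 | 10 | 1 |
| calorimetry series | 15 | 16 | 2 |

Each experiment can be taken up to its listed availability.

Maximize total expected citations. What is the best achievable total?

Ranking by ratio (expected citations/h): XRD sweep 13.67, mass-spec batch 5.88, flow-cytometry panel 3.67, SAXS beamtime 3.27.
The ratio heuristic lands on SAXS beamtime + XRD sweep + 2×flow-cytometry panel + 2×sequencing lane + mass-spec batch + crystallography run + HPLC run (264) but leaves 3 h idle.
Dropping sequencing lane and crystallography run frees 18 h; slotting in Raman mapping (20 h) lifts the total to 274 at 72 h.
Nothing else within 73 h beats 274.

274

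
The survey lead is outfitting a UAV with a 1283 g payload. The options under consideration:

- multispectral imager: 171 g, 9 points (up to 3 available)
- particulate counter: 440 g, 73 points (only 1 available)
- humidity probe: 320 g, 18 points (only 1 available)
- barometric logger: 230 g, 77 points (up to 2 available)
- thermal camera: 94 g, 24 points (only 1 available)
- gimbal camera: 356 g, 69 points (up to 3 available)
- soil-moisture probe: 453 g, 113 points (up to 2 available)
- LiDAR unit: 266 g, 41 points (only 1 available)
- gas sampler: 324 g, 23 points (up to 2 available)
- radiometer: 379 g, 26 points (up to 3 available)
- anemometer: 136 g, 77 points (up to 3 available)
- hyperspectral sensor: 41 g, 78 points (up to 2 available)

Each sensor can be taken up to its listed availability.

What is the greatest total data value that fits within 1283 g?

601

Filling by ratio: multispectral imager + 2×barometric logger + thermal camera + 3×anemometer + 2×hyperspectral sensor for 574, with 68 g left unused.
Dropping multispectral imager and barometric logger frees 401 g; slotting in soil-moisture probe (453 g) lifts the total to 601 at 1267 g.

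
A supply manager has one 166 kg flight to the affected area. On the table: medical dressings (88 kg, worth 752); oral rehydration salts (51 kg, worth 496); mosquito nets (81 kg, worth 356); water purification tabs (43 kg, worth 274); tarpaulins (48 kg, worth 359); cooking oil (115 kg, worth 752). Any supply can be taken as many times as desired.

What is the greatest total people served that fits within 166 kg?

Taking 3×oral rehydration salts: 153 kg used, 1488 in people served.
Nothing else within 166 kg beats 1488.

1488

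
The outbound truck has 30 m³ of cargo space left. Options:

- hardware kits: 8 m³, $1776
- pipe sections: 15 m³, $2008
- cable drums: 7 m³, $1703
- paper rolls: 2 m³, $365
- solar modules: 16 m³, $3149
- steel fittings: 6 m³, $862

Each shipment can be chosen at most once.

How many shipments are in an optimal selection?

3

The maximum revenue within 30 m³ is 5787.
One optimal bundle: hardware kits + solar modules + steel fittings (30 m³).
Any selection reaching 5787 contains exactly 3 shipments.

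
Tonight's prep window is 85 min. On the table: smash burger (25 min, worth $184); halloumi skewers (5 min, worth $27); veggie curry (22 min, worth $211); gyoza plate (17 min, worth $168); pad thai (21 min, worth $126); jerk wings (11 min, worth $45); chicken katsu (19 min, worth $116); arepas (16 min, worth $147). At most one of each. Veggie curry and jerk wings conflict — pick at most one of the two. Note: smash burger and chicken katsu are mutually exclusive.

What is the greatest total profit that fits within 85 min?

The ratio ordering already packs tightly: smash burger + halloumi skewers + veggie curry + gyoza plate + arepas, 85 min, 737.
No other feasible combination exceeds 737.

737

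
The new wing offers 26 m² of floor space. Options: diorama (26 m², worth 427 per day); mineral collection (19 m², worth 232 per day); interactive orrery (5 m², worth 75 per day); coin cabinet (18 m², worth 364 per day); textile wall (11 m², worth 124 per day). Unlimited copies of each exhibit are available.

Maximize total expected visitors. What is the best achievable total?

Density check — coin cabinet 20.22, diorama 16.42, interactive orrery 15.00 are the best per m².
Interactive orrery + coin cabinet uses 23 of the 26 m² and totals 439.
That's the maximum — no swap from here does better than 439.

439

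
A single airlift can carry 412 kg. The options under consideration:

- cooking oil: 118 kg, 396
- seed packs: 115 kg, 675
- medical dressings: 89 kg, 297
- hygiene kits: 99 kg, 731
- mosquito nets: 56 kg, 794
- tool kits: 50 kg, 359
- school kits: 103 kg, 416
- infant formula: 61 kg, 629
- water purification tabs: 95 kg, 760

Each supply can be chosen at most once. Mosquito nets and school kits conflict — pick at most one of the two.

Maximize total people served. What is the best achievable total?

Ranking by ratio (people served/kg): mosquito nets 14.18, infant formula 10.31, water purification tabs 8.00.
Hygiene kits + mosquito nets + tool kits + infant formula + water purification tabs uses 361 of the 412 kg and totals 3273.

3273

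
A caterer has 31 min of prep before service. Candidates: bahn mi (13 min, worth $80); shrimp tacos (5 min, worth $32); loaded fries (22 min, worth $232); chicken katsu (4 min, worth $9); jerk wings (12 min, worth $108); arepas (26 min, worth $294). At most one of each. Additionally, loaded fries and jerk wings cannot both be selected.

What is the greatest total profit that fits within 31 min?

326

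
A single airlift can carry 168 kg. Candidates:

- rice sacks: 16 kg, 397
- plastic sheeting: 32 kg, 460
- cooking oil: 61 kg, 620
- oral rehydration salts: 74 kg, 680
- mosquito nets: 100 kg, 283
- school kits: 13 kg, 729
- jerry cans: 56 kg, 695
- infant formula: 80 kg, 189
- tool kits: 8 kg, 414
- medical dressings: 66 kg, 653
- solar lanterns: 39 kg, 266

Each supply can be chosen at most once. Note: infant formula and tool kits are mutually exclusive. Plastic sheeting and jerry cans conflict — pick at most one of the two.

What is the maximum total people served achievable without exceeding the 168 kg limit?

Ranking by ratio (people served/kg): school kits 56.08, tool kits 51.75, rice sacks 24.81.
Taking rice sacks + oral rehydration salts + school kits + jerry cans + tool kits: 167 kg used, 2915 in people served.
An exhaustive check of the 2048 subsets confirms 2915.

2915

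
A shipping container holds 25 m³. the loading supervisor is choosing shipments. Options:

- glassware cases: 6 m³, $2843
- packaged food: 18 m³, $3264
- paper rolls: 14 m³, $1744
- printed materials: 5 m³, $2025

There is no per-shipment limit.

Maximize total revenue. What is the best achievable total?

Density check — glassware cases 473.83, printed materials 405.00, packaged food 181.33, paper rolls 124.57 are the best per m³.
Best packing: 4×glassware cases — 24 m³, 11372 total.
Nothing else within 25 m³ beats 11372.

11372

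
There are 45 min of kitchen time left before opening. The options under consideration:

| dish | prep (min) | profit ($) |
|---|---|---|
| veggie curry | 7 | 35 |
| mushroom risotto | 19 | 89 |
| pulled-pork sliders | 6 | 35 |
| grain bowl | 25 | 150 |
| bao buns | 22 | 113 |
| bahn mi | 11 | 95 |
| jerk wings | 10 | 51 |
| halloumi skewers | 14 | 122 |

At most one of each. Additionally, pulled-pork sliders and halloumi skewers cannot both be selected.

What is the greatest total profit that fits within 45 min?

306

By profit per min: halloumi skewers 8.71, bahn mi 8.64, grain bowl 6.00, pulled-pork sliders 5.83 lead.
Mushroom risotto + bahn mi + halloumi skewers uses 44 of the 45 min and totals 306.
The spare 1 min is too small for any remaining dish, and no feasible exchange beats 306.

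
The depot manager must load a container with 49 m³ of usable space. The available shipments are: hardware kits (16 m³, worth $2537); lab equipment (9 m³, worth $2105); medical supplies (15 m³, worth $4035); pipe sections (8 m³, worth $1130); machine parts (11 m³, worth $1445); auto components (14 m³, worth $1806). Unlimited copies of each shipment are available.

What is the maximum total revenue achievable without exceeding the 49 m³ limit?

12280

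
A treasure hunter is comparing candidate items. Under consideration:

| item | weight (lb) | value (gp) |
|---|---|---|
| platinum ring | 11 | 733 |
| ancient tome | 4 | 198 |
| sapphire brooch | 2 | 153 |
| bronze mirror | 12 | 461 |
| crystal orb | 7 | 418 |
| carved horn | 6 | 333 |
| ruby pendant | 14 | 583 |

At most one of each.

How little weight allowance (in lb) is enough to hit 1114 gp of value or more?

18

Need the lightest bundle worth ≥ 1114.
platinum ring + crystal orb: 1151 value at 18 lb.
Any bundle with less than 18 lb falls short of 1114.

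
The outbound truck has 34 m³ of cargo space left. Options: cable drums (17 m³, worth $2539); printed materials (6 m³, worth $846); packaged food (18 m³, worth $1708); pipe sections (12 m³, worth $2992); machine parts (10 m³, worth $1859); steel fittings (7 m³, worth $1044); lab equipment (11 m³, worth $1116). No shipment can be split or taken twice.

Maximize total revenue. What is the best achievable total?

Taking the top-ratio shipments first gives pipe sections + machine parts + steel fittings for 5895 (29 m³).
Replace steel fittings with lab equipment: the trade gains 72 net, giving 5967 at 33 m³.
Next best is pipe sections + machine parts + steel fittings at 5895 (29 m³) — short by 72.

5967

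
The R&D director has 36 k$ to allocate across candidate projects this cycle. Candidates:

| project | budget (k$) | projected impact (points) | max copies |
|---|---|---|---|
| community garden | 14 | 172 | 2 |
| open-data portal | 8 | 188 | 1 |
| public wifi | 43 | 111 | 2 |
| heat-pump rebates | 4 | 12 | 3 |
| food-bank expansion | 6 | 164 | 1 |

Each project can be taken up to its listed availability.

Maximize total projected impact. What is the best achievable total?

Density check — food-bank expansion 27.33, open-data portal 23.50, community garden 12.29 are the best per k$.
Taking community garden + open-data portal + 2×heat-pump rebates + food-bank expansion: 36 k$ used, 548 in projected impact.
No other feasible combination exceeds 548.

548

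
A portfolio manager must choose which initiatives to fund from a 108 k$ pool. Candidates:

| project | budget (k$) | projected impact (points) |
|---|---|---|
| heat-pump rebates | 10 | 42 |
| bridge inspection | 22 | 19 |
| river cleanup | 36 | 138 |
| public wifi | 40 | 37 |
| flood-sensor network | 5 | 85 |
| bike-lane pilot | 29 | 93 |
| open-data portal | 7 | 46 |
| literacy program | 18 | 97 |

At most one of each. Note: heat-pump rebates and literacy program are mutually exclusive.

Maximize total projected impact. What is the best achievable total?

459

Taking river cleanup + flood-sensor network + bike-lane pilot + open-data portal + literacy program: 95 k$ used, 459 in projected impact.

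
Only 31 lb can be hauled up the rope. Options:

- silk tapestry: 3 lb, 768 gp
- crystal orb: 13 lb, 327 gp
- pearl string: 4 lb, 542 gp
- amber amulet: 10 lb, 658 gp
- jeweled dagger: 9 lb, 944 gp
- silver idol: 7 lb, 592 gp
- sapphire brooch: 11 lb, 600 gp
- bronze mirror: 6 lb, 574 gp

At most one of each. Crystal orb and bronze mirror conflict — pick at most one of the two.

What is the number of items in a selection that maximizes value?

5

Best achievable value is 3420.
One optimal bundle: silk tapestry + pearl string + jeweled dagger + silver idol + bronze mirror (29 lb).
Every optimal selection uses 5 items.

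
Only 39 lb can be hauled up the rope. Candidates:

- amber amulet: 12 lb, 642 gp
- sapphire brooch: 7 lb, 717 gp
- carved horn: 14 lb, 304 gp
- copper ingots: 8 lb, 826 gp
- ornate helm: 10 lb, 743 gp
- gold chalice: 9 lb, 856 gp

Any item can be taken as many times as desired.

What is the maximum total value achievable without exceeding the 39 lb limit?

Ranking by ratio (value/lb): copper ingots 103.25, sapphire brooch 102.43, gold chalice 95.11, ornate helm 74.30.
The ratio ordering already packs tightly: sapphire brooch + 4×copper ingots, 39 lb, 4021.
Every other selection either busts 39 lb or fails to beat 4021.

4021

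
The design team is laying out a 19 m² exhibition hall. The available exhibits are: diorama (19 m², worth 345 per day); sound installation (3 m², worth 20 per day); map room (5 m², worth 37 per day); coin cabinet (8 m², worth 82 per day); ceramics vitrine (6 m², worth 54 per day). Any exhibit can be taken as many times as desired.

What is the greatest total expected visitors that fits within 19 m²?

345

Ranking by ratio (expected visitors/m²): diorama 18.16, coin cabinet 10.25, ceramics vitrine 9.00, map room 7.40.
The ratio ordering already packs tightly: diorama, 19 m², 345.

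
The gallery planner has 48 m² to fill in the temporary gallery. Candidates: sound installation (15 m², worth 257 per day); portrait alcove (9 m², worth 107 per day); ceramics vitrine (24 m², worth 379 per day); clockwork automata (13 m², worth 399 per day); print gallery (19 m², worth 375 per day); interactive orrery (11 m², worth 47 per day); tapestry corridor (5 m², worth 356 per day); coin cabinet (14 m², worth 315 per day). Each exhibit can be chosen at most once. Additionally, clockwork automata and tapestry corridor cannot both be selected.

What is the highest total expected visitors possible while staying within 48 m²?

By expected visitors per m²: tapestry corridor 71.20, clockwork automata 30.69, coin cabinet 22.50, print gallery 19.74 lead.
Portrait alcove + print gallery + tapestry corridor + coin cabinet uses 47 of the 48 m² and totals 1153.

1153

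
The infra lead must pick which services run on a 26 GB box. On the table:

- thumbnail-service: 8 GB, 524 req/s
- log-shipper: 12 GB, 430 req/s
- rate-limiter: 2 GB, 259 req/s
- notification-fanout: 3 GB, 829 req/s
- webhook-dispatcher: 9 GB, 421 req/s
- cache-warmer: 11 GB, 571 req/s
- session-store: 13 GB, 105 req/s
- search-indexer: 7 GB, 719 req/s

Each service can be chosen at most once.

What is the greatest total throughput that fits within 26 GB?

The ratio heuristic lands on thumbnail-service + rate-limiter + notification-fanout + search-indexer (2331) but leaves 6 GB idle.
Dropping thumbnail-service frees 8 GB; slotting in cache-warmer (11 GB) lifts the total to 2378 at 23 GB.
Next best is thumbnail-service + rate-limiter + notification-fanout + search-indexer at 2331 (20 GB) — short by 47.

2378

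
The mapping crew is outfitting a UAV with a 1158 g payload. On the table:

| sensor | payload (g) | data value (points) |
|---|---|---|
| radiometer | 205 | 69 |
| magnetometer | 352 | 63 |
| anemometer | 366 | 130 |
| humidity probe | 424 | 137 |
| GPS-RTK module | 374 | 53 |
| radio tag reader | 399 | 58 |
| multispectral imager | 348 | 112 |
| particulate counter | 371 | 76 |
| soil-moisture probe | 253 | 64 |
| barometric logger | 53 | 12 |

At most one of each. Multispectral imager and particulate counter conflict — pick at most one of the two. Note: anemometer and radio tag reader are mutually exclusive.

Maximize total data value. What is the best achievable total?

379

Ranking by ratio (data value/g): anemometer 0.36, radiometer 0.34, humidity probe 0.32.
Greedy by ratio would take radiometer + anemometer + humidity probe + barometric logger: 1048 g used, total 348.
Replace radiometer and barometric logger with multispectral imager: the trade gains 31 net, giving 379 at 1138 g.
Every other selection either busts 1158 g or breaks a pairing rule or fails to beat 379.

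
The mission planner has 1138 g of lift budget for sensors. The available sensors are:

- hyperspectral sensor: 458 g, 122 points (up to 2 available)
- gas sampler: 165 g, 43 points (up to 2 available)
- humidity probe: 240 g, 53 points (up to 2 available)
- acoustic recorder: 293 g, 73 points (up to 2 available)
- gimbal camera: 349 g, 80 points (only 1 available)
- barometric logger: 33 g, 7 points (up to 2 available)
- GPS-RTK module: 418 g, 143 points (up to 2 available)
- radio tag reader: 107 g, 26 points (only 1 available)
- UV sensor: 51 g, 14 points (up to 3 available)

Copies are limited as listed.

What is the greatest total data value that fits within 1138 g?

364

Ranking by ratio (data value/g): GPS-RTK module 0.34, UV sensor 0.27, hyperspectral sensor 0.27.
The ratio heuristic lands on barometric logger + 2×GPS-RTK module + radio tag reader + 3×UV sensor (361) but leaves 9 g idle.
The 158 g tied up in radio tag reader and UV sensor is better spent on gas sampler — total rises to 364 (1136 g).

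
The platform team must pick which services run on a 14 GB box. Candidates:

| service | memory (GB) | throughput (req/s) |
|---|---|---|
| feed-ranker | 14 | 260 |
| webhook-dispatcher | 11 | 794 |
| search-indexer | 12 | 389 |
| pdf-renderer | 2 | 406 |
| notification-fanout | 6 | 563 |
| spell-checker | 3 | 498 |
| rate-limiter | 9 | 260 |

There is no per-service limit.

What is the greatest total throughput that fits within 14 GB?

Taking 7×pdf-renderer: 14 GB used, 2842 in throughput.
That's the maximum — no swap from here does better than 2842.

2842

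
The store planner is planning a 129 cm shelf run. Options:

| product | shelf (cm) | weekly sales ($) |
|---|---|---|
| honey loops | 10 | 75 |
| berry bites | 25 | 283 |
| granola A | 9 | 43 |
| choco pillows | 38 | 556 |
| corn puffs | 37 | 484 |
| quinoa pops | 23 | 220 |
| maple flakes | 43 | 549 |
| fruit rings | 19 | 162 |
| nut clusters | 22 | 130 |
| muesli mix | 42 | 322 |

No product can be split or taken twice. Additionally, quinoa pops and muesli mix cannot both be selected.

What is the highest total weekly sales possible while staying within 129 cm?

1664

Density check — choco pillows 14.63, corn puffs 13.08, maple flakes 12.77, berry bites 11.32 are the best per cm.
The ratio ordering already packs tightly: honey loops + choco pillows + corn puffs + maple flakes, 128 cm, 1664.
An exhaustive check of the 1024 subsets confirms 1664.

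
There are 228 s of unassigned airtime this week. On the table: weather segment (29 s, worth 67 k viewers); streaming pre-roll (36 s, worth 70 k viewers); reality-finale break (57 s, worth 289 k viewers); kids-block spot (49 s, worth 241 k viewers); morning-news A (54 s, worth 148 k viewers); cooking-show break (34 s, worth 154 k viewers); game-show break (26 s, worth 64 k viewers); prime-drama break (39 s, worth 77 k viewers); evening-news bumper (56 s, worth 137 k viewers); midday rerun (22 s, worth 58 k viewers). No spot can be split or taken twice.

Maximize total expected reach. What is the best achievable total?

899

Ranking by ratio (expected reach/s): reality-finale break 5.07, kids-block spot 4.92, cooking-show break 4.53, morning-news A 2.74.
Taking the top-ratio spots first gives reality-finale break + kids-block spot + morning-news A + cooking-show break + midday rerun for 890 (216 s).
Replace midday rerun with weather segment: the trade gains 9 net, giving 899 at 223 s.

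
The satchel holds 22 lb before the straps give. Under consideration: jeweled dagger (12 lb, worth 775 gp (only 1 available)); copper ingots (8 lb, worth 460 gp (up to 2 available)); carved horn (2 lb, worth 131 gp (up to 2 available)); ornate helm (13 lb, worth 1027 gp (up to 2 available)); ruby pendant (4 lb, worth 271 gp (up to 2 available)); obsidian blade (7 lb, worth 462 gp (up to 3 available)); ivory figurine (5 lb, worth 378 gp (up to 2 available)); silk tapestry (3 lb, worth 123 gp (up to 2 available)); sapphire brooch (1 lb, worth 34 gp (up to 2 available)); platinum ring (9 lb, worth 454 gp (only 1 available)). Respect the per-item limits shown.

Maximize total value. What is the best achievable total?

1676

By value per lb: ornate helm 79.00, ivory figurine 75.60, ruby pendant 67.75 lead.
Taking ornate helm + ruby pendant + ivory figurine: 22 lb used, 1676 in value.
Nothing else within 22 lb beats 1676.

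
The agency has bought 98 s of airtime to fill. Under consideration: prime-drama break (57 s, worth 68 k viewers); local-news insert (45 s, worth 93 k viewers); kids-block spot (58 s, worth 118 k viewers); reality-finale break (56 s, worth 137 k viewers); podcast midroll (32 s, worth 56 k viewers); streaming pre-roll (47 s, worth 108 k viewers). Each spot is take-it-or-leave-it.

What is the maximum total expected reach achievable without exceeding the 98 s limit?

The ratio heuristic lands on reality-finale break + podcast midroll (193) but leaves 10 s idle.
The 88 s tied up in reality-finale break and podcast midroll is better spent on local-news insert + streaming pre-roll — total rises to 201 (92 s).
Next best is reality-finale break + podcast midroll at 193 (88 s) — short by 8.

201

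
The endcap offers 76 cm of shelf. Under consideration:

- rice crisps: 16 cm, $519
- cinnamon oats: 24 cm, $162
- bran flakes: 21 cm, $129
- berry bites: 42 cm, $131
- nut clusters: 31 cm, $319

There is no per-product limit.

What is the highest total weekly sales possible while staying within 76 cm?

2076

Taking 4×rice crisps: 64 cm used, 2076 in weekly sales.
The spare 12 cm is too small for any remaining product, and no exchange beats 2076.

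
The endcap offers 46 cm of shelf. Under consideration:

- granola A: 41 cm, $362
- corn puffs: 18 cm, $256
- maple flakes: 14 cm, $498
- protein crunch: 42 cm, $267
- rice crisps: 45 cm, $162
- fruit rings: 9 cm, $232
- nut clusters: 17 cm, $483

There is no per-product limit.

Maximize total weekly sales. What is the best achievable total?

By weekly sales per cm: maple flakes 35.57, nut clusters 28.41, fruit rings 25.78, corn puffs 14.22 lead.
Best packing: 3×maple flakes — 42 cm, 1494 total.
Nothing else within 46 cm beats 1494.

1494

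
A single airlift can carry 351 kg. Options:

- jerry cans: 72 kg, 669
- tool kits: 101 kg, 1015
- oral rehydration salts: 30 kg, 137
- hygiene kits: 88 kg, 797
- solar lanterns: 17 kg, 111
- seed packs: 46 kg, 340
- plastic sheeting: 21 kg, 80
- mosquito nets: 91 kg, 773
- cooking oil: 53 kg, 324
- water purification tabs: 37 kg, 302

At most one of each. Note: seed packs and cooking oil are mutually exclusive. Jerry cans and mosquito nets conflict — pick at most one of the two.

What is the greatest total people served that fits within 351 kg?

3123

The ratio ordering already packs tightly: jerry cans + tool kits + hygiene kits + seed packs + water purification tabs, 344 kg, 3123.
Runner-up jerry cans + tool kits + hygiene kits + cooking oil + water purification tabs tops out at 3107.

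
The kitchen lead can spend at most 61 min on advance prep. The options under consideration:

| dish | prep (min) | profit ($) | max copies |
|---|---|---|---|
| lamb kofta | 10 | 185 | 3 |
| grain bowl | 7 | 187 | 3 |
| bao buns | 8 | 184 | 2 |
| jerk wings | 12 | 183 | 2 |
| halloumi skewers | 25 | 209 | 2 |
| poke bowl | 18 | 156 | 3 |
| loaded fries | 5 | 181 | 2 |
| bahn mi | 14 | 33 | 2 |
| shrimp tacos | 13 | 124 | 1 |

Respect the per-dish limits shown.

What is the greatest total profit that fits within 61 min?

Greedy by ratio would take lamb kofta + 3×grain bowl + 2×bao buns + 2×loaded fries: 57 min used, total 1476.
Dropping 2×bao buns frees 16 min; slotting in 2×lamb kofta (20 min) lifts the total to 1478 at 61 min.
That's the maximum — no swap from here does better than 1478.

1478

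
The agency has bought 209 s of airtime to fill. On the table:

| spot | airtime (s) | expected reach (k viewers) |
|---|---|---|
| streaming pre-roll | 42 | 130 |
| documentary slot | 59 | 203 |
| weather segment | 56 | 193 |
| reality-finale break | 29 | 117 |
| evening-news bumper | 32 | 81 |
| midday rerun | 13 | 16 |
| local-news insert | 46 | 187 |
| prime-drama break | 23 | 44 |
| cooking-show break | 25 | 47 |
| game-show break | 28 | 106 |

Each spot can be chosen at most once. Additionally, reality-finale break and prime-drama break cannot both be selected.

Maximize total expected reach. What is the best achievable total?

743

Taking the top-ratio spots first gives streaming pre-roll + weather segment + reality-finale break + local-news insert + game-show break for 733 (201 s).
The 56 s tied up in weather segment is better spent on documentary slot — total rises to 743 (204 s).
No other feasible combination exceeds 743.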